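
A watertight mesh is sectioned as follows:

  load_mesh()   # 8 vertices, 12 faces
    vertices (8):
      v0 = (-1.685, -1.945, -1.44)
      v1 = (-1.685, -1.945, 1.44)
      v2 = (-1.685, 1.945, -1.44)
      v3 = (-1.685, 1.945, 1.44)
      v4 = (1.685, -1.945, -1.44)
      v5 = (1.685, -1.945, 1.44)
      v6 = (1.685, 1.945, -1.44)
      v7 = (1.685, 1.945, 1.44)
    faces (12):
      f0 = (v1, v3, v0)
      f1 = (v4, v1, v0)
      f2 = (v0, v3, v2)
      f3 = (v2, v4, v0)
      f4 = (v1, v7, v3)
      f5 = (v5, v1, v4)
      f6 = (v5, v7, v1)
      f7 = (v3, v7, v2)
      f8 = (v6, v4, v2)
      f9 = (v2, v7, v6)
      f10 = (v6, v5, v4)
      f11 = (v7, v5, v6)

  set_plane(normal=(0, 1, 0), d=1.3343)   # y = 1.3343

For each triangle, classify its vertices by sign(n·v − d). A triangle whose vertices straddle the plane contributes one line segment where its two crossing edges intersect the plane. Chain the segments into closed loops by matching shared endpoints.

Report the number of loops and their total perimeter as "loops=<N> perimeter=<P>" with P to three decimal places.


Straddling triangles (8 of 12):
  (v1,v3,v0) [-+-] → (-1.685, 1.3343, 1.44)–(-1.685, 1.3343, 0.987862)  len=0.4521
  (v0,v3,v2) [-++] → (-1.685, 1.3343, 0.987862)–(-1.685, 1.3343, -1.44)  len=2.4279
  (v2,v4,v0) [+--] → (-1.15594, 1.3343, -1.44)–(-1.685, 1.3343, -1.44)  len=0.5291
  (v1,v7,v3) [-++] → (1.15594, 1.3343, 1.44)–(-1.685, 1.3343, 1.44)  len=2.8409
  (v5,v7,v1) [-+-] → (1.685, 1.3343, 1.44)–(1.15594, 1.3343, 1.44)  len=0.5291
  (v6,v4,v2) [+-+] → (1.685, 1.3343, -1.44)–(-1.15594, 1.3343, -1.44)  len=2.8409
  (v6,v5,v4) [+--] → (1.685, 1.3343, -0.987862)–(1.685, 1.3343, -1.44)  len=0.4521
  (v7,v5,v6) [+-+] → (1.685, 1.3343, 1.44)–(1.685, 1.3343, -0.987862)  len=2.4279

Chained into 1 loop(s):
  loop 1: 8 segments, perimeter = 12.5000
Total perimeter = 12.500

loops=1 perimeter=12.500


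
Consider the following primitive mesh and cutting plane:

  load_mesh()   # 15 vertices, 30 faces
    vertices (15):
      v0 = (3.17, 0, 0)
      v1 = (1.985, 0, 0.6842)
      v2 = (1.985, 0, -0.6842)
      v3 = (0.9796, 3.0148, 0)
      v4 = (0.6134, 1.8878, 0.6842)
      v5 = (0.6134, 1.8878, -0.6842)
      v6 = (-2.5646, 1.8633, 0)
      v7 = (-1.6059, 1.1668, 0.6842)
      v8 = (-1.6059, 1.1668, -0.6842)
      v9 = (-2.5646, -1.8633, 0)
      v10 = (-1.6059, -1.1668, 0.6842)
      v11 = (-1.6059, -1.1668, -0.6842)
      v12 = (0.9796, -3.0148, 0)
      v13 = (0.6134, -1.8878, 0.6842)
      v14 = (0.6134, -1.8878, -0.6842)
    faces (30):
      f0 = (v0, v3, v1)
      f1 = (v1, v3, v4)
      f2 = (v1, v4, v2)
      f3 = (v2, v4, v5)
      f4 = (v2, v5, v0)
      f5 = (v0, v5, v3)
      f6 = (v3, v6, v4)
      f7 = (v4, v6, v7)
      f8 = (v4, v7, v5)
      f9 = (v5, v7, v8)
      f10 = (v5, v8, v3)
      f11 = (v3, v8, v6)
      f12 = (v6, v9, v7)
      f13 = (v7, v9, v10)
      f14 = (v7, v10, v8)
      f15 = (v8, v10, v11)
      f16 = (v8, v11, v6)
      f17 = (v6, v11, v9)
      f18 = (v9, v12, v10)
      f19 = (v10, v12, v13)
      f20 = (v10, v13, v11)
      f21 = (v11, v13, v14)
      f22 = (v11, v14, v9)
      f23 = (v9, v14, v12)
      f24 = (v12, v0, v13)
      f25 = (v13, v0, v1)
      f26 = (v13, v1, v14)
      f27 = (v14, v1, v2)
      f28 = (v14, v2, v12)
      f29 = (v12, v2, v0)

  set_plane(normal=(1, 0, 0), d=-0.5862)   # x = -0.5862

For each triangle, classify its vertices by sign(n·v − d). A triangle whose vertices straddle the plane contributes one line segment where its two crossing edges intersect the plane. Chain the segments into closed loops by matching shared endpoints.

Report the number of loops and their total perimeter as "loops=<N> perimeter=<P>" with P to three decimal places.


loops=2 perimeter=7.610

Straddling triangles (12 of 30):
  (v3,v6,v4) [+-+] → (-0.5862, 2.50608, 0)–(-0.5862, 1.87855, 0.425935)  len=0.7584
  (v4,v6,v7) [+--] → (-0.5862, 1.87855, 0.425935)–(-0.5862, 1.49808, 0.6842)  len=0.4598
  (v4,v7,v5) [+-+] → (-0.5862, 1.49808, 0.6842)–(-0.5862, 1.49808, 0.0554623)  len=0.6287
  (v5,v7,v8) [+--] → (-0.5862, 1.49808, 0.0554623)–(-0.5862, 1.49808, -0.6842)  len=0.7397
  (v5,v8,v3) [+-+] → (-0.5862, 1.49808, -0.6842)–(-0.5862, 1.89564, -0.414357)  len=0.4805
  (v3,v8,v6) [+--] → (-0.5862, 1.89564, -0.414357)–(-0.5862, 2.50608, 0)  len=0.7378
  (v9,v12,v10) [-+-] → (-0.5862, -2.50608, 0)–(-0.5862, -1.89564, 0.414357)  len=0.7378
  (v10,v12,v13) [-++] → (-0.5862, -1.89564, 0.414357)–(-0.5862, -1.49808, 0.6842)  len=0.4805
  (v10,v13,v11) [-+-] → (-0.5862, -1.49808, 0.6842)–(-0.5862, -1.49808, -0.0554623)  len=0.7397
  (v11,v13,v14) [-++] → (-0.5862, -1.49808, -0.0554623)–(-0.5862, -1.49808, -0.6842)  len=0.6287
  (v11,v14,v9) [-+-] → (-0.5862, -1.49808, -0.6842)–(-0.5862, -1.87855, -0.425935)  len=0.4598
  (v9,v14,v12) [-++] → (-0.5862, -1.87855, -0.425935)–(-0.5862, -2.50608, 0)  len=0.7584

Chained into 2 loop(s):
  loop 1: 6 segments, perimeter = 3.8049
  loop 2: 6 segments, perimeter = 3.8049
Total perimeter = 7.610


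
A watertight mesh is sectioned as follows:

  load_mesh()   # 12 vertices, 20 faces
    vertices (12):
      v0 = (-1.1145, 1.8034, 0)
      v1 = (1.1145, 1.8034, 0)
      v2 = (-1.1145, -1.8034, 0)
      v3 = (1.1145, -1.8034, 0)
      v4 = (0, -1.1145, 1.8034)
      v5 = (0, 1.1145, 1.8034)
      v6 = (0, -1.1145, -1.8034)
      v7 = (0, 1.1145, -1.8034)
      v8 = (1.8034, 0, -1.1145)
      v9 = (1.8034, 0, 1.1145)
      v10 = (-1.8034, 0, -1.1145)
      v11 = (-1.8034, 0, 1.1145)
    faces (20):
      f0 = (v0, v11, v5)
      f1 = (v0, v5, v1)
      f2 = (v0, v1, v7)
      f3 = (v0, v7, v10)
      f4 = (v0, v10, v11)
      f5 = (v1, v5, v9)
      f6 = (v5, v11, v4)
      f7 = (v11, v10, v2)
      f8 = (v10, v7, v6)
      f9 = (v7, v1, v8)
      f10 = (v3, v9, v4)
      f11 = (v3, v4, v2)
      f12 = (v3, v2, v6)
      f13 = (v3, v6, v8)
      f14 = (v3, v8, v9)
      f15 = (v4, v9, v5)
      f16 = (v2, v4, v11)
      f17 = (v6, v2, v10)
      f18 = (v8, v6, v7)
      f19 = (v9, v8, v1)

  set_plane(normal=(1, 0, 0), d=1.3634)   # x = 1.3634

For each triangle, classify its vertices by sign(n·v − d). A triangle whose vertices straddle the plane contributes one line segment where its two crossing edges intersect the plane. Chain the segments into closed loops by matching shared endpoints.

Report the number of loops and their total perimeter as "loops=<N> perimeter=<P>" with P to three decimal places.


Straddling triangles (8 of 20):
  (v1,v5,v9) [--+] → (1.3634, 0.27192, 1.28258)–(1.3634, 1.15183, 0.40267)  len=1.2444
  (v7,v1,v8) [--+] → (1.3634, 1.15183, -0.40267)–(1.3634, 0.27192, -1.28258)  len=1.2444
  (v3,v9,v4) [-+-] → (1.3634, -1.15183, 0.40267)–(1.3634, -0.27192, 1.28258)  len=1.2444
  (v3,v6,v8) [--+] → (1.3634, -0.27192, -1.28258)–(1.3634, -1.15183, -0.40267)  len=1.2444
  (v3,v8,v9) [-++] → (1.3634, -1.15183, -0.40267)–(1.3634, -1.15183, 0.40267)  len=0.8053
  (v4,v9,v5) [-+-] → (1.3634, -0.27192, 1.28258)–(1.3634, 0.27192, 1.28258)  len=0.5438
  (v8,v6,v7) [+--] → (1.3634, -0.27192, -1.28258)–(1.3634, 0.27192, -1.28258)  len=0.5438
  (v9,v8,v1) [++-] → (1.3634, 1.15183, -0.40267)–(1.3634, 1.15183, 0.40267)  len=0.8053

Chained into 1 loop(s):
  loop 1: 8 segments, perimeter = 7.6759
Total perimeter = 7.676

loops=1 perimeter=7.676


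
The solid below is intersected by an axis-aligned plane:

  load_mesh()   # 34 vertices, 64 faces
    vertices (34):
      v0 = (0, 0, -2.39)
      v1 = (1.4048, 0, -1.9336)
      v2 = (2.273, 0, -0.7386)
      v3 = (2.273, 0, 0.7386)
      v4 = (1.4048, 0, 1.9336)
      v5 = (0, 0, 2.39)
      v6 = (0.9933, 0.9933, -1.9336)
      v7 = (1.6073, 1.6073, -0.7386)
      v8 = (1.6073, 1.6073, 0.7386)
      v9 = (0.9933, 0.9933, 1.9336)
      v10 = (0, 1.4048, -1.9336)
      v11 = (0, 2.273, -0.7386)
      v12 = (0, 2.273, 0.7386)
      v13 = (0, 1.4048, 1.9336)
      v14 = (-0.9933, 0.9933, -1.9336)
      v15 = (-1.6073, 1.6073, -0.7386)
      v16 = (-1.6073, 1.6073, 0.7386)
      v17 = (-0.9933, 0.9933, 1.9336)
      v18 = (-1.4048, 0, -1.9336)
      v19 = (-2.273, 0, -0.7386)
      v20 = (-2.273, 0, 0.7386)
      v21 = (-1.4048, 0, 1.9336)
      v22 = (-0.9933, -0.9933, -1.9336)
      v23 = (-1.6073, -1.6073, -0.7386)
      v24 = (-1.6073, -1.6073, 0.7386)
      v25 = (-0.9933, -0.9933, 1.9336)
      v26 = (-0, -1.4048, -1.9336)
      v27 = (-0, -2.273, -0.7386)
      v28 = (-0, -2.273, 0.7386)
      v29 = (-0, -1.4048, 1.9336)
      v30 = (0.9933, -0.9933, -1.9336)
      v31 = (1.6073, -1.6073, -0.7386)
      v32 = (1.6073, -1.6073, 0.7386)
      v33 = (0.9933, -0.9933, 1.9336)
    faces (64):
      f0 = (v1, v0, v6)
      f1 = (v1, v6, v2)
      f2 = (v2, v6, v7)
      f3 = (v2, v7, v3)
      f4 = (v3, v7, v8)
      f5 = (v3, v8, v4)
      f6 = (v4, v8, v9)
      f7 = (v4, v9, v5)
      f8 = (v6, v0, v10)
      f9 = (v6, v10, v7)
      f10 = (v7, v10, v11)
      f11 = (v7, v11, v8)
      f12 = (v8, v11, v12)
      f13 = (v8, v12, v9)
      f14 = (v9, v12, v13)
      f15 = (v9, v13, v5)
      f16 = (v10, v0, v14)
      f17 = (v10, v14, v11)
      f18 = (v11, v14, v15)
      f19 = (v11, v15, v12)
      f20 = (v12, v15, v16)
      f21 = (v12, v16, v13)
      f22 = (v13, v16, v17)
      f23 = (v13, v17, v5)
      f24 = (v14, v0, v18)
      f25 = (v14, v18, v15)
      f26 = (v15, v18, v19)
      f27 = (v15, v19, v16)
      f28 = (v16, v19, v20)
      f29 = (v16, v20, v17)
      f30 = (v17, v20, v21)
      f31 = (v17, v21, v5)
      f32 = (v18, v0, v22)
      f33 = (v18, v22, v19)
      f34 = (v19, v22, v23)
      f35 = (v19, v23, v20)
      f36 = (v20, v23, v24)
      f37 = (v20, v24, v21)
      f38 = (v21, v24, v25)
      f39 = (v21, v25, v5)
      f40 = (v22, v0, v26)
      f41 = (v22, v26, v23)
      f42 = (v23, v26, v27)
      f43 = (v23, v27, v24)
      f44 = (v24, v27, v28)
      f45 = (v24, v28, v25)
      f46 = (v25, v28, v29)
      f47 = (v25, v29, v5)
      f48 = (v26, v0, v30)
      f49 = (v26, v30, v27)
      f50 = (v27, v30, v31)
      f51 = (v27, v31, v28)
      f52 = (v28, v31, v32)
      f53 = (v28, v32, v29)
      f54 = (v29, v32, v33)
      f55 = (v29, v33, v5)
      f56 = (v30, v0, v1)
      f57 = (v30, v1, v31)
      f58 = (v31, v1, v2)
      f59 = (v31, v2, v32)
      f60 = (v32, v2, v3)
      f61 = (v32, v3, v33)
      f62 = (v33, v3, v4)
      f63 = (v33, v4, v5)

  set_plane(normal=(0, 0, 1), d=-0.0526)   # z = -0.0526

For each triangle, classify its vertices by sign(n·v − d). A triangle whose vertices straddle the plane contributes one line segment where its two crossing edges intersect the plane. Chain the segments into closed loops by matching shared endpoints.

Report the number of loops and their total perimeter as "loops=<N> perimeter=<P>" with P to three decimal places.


Straddling triangles (16 of 64):
  (v2,v7,v3) [--+] → (1.91645, 0.860883, -0.0526)–(2.273, 0, -0.0526)  len=0.9318
  (v3,v7,v8) [+-+] → (1.91645, 0.860883, -0.0526)–(1.6073, 1.6073, -0.0526)  len=0.8079
  (v7,v11,v8) [--+] → (0.746417, 1.96385, -0.0526)–(1.6073, 1.6073, -0.0526)  len=0.9318
  (v8,v11,v12) [+-+] → (0.746417, 1.96385, -0.0526)–(0, 2.273, -0.0526)  len=0.8079
  (v11,v15,v12) [--+] → (-0.860883, 1.91645, -0.0526)–(0, 2.273, -0.0526)  len=0.9318
  (v12,v15,v16) [+-+] → (-0.860883, 1.91645, -0.0526)–(-1.6073, 1.6073, -0.0526)  len=0.8079
  (v15,v19,v16) [--+] → (-1.96385, 0.746417, -0.0526)–(-1.6073, 1.6073, -0.0526)  len=0.9318
  (v16,v19,v20) [+-+] → (-1.96385, 0.746417, -0.0526)–(-2.273, 0, -0.0526)  len=0.8079
  (v19,v23,v20) [--+] → (-1.91645, -0.860883, -0.0526)–(-2.273, 0, -0.0526)  len=0.9318
  (v20,v23,v24) [+-+] → (-1.91645, -0.860883, -0.0526)–(-1.6073, -1.6073, -0.0526)  len=0.8079
  (v23,v27,v24) [--+] → (-0.746417, -1.96385, -0.0526)–(-1.6073, -1.6073, -0.0526)  len=0.9318
  (v24,v27,v28) [+-+] → (-0.746417, -1.96385, -0.0526)–(0, -2.273, -0.0526)  len=0.8079
  (v27,v31,v28) [--+] → (0.860883, -1.91645, -0.0526)–(0, -2.273, -0.0526)  len=0.9318
  (v28,v31,v32) [+-+] → (0.860883, -1.91645, -0.0526)–(1.6073, -1.6073, -0.0526)  len=0.8079
  (v31,v2,v32) [--+] → (1.96385, -0.746417, -0.0526)–(1.6073, -1.6073, -0.0526)  len=0.9318
  (v32,v2,v3) [+-+] → (1.96385, -0.746417, -0.0526)–(2.273, 0, -0.0526)  len=0.8079

Chained into 1 loop(s):
  loop 1: 16 segments, perimeter = 13.9176
Total perimeter = 13.918

loops=1 perimeter=13.918


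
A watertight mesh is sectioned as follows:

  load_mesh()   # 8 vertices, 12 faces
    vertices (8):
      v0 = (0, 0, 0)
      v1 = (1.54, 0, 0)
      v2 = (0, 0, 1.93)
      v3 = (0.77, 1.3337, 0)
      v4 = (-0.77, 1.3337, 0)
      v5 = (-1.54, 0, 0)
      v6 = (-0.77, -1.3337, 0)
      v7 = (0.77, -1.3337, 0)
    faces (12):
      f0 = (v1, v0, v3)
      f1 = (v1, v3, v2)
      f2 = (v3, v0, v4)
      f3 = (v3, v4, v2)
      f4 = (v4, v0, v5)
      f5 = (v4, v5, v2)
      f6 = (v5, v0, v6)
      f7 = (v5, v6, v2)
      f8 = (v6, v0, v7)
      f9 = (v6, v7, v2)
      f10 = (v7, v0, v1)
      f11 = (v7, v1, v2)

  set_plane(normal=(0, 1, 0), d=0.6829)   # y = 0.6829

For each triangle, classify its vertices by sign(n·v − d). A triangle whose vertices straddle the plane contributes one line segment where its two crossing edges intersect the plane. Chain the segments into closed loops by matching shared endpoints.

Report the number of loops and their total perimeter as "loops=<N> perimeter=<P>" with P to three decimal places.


Straddling triangles (6 of 12):
  (v1,v0,v3) [--+] → (0.394266, 0.6829, 0)–(1.14573, 0.6829, 0)  len=0.7515
  (v1,v3,v2) [-+-] → (1.14573, 0.6829, 0)–(0.394266, 0.6829, 0.941774)  len=1.2048
  (v3,v0,v4) [+-+] → (0.394266, 0.6829, 0)–(-0.394266, 0.6829, 0)  len=0.7885
  (v3,v4,v2) [++-] → (-0.394266, 0.6829, 0.941774)–(0.394266, 0.6829, 0.941774)  len=0.7885
  (v4,v0,v5) [+--] → (-0.394266, 0.6829, 0)–(-1.14573, 0.6829, 0)  len=0.7515
  (v4,v5,v2) [+--] → (-1.14573, 0.6829, 0)–(-0.394266, 0.6829, 0.941774)  len=1.2048

Chained into 1 loop(s):
  loop 1: 6 segments, perimeter = 5.4897
Total perimeter = 5.490

loops=1 perimeter=5.490


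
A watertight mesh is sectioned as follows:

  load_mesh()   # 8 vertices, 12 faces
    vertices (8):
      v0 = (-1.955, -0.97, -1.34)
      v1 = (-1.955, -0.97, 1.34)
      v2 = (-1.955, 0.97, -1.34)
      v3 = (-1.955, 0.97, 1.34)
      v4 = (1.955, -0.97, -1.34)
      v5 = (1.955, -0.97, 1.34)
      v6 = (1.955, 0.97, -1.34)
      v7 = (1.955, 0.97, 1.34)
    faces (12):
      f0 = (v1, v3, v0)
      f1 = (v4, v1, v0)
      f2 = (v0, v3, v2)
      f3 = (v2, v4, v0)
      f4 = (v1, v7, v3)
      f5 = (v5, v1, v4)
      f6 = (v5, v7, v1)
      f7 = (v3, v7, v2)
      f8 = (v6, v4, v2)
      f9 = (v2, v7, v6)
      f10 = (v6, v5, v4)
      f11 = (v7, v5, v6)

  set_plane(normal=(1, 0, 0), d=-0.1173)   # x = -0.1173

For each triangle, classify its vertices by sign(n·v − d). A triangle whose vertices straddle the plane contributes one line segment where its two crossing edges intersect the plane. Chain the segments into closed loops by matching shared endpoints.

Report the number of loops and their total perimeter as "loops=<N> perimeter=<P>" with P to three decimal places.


loops=1 perimeter=9.240

Straddling triangles (8 of 12):
  (v4,v1,v0) [+--] → (-0.1173, -0.97, 0.0804)–(-0.1173, -0.97, -1.34)  len=1.4204
  (v2,v4,v0) [-+-] → (-0.1173, 0.0582, -1.34)–(-0.1173, -0.97, -1.34)  len=1.0282
  (v1,v7,v3) [-+-] → (-0.1173, -0.0582, 1.34)–(-0.1173, 0.97, 1.34)  len=1.0282
  (v5,v1,v4) [+-+] → (-0.1173, -0.97, 1.34)–(-0.1173, -0.97, 0.0804)  len=1.2596
  (v5,v7,v1) [++-] → (-0.1173, -0.0582, 1.34)–(-0.1173, -0.97, 1.34)  len=0.9118
  (v3,v7,v2) [-+-] → (-0.1173, 0.97, 1.34)–(-0.1173, 0.97, -0.0804)  len=1.4204
  (v6,v4,v2) [++-] → (-0.1173, 0.0582, -1.34)–(-0.1173, 0.97, -1.34)  len=0.9118
  (v2,v7,v6) [-++] → (-0.1173, 0.97, -0.0804)–(-0.1173, 0.97, -1.34)  len=1.2596

Chained into 1 loop(s):
  loop 1: 8 segments, perimeter = 9.2400
Total perimeter = 9.240


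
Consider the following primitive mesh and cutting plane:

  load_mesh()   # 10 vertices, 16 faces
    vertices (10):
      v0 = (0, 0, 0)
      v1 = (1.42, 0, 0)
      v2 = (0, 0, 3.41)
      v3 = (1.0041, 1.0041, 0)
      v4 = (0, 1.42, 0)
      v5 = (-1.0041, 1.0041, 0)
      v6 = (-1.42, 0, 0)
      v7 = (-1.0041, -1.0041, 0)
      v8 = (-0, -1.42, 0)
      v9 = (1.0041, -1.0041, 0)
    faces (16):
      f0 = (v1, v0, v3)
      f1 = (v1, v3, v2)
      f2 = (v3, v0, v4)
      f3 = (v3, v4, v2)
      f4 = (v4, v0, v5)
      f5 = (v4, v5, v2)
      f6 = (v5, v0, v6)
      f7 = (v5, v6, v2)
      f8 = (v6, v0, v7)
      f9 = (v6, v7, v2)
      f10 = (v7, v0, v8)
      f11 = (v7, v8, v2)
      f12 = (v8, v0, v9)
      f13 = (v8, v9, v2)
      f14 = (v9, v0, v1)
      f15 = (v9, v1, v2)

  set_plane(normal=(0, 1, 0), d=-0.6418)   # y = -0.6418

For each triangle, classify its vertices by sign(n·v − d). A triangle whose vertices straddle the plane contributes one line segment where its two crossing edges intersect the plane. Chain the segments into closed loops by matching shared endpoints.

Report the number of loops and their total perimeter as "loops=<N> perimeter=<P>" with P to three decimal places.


loops=1 perimeter=6.784

Straddling triangles (8 of 16):
  (v6,v0,v7) [++-] → (-0.6418, -0.6418, 0)–(-1.15417, -0.6418, 0)  len=0.5124
  (v6,v7,v2) [+-+] → (-1.15417, -0.6418, 0)–(-0.6418, -0.6418, 1.2304)  len=1.3328
  (v7,v0,v8) [-+-] → (-0.6418, -0.6418, 0)–(0, -0.6418, 0)  len=0.6418
  (v7,v8,v2) [--+] → (0, -0.6418, 1.86878)–(-0.6418, -0.6418, 1.2304)  len=0.9052
  (v8,v0,v9) [-+-] → (0, -0.6418, 0)–(0.6418, -0.6418, 0)  len=0.6418
  (v8,v9,v2) [--+] → (0.6418, -0.6418, 1.2304)–(0, -0.6418, 1.86878)  len=0.9052
  (v9,v0,v1) [-++] → (0.6418, -0.6418, 0)–(1.15417, -0.6418, 0)  len=0.5124
  (v9,v1,v2) [-++] → (1.15417, -0.6418, 0)–(0.6418, -0.6418, 1.2304)  len=1.3328

Chained into 1 loop(s):
  loop 1: 8 segments, perimeter = 6.7844
Total perimeter = 6.784


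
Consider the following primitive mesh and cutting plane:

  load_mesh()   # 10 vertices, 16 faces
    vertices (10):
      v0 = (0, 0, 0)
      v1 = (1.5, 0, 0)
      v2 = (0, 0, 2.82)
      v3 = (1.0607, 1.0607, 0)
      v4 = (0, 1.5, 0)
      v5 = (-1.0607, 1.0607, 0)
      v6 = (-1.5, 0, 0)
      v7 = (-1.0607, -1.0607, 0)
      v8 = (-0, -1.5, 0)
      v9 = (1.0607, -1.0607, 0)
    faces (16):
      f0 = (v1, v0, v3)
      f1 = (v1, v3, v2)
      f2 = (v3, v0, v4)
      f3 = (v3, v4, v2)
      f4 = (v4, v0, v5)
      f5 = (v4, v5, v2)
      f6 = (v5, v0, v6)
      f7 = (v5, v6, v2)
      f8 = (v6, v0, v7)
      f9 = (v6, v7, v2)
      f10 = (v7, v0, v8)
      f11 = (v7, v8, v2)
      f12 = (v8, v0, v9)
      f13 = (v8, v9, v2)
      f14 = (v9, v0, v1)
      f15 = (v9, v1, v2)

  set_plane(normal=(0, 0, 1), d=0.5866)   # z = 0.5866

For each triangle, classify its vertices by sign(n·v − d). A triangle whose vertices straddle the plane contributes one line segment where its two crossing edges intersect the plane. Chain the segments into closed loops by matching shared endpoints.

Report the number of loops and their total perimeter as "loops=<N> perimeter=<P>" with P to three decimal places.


loops=1 perimeter=7.274

Straddling triangles (8 of 16):
  (v1,v3,v2) [--+] → (0.840059, 0.840059, 0.5866)–(1.18798, 0, 0.5866)  len=0.9093
  (v3,v4,v2) [--+] → (0, 1.18798, 0.5866)–(0.840059, 0.840059, 0.5866)  len=0.9093
  (v4,v5,v2) [--+] → (-0.840059, 0.840059, 0.5866)–(0, 1.18798, 0.5866)  len=0.9093
  (v5,v6,v2) [--+] → (-1.18798, 0, 0.5866)–(-0.840059, 0.840059, 0.5866)  len=0.9093
  (v6,v7,v2) [--+] → (-0.840059, -0.840059, 0.5866)–(-1.18798, 0, 0.5866)  len=0.9093
  (v7,v8,v2) [--+] → (0, -1.18798, 0.5866)–(-0.840059, -0.840059, 0.5866)  len=0.9093
  (v8,v9,v2) [--+] → (0.840059, -0.840059, 0.5866)–(0, -1.18798, 0.5866)  len=0.9093
  (v9,v1,v2) [--+] → (1.18798, 0, 0.5866)–(0.840059, -0.840059, 0.5866)  len=0.9093

Chained into 1 loop(s):
  loop 1: 8 segments, perimeter = 7.2741
Total perimeter = 7.274


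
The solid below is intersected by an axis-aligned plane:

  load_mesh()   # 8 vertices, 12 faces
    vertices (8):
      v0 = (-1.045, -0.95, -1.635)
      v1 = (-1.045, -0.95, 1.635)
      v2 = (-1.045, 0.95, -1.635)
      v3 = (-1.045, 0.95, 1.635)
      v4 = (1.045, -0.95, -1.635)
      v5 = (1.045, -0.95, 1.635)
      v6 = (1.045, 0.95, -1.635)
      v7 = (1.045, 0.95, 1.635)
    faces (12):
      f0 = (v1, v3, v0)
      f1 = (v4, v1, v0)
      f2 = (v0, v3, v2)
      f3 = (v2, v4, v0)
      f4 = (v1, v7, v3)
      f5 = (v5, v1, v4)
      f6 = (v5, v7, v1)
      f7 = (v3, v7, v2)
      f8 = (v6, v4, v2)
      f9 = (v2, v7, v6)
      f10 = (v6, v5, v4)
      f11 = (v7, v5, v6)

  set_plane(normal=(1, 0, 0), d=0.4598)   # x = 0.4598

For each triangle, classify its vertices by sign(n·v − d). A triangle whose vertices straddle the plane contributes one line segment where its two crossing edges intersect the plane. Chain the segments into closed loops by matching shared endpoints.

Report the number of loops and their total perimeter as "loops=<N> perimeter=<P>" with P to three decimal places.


loops=1 perimeter=10.340

Straddling triangles (8 of 12):
  (v4,v1,v0) [+--] → (0.4598, -0.95, -0.7194)–(0.4598, -0.95, -1.635)  len=0.9156
  (v2,v4,v0) [-+-] → (0.4598, -0.418, -1.635)–(0.4598, -0.95, -1.635)  len=0.5320
  (v1,v7,v3) [-+-] → (0.4598, 0.418, 1.635)–(0.4598, 0.95, 1.635)  len=0.5320
  (v5,v1,v4) [+-+] → (0.4598, -0.95, 1.635)–(0.4598, -0.95, -0.7194)  len=2.3544
  (v5,v7,v1) [++-] → (0.4598, 0.418, 1.635)–(0.4598, -0.95, 1.635)  len=1.3680
  (v3,v7,v2) [-+-] → (0.4598, 0.95, 1.635)–(0.4598, 0.95, 0.7194)  len=0.9156
  (v6,v4,v2) [++-] → (0.4598, -0.418, -1.635)–(0.4598, 0.95, -1.635)  len=1.3680
  (v2,v7,v6) [-++] → (0.4598, 0.95, 0.7194)–(0.4598, 0.95, -1.635)  len=2.3544

Chained into 1 loop(s):
  loop 1: 8 segments, perimeter = 10.3400
Total perimeter = 10.340


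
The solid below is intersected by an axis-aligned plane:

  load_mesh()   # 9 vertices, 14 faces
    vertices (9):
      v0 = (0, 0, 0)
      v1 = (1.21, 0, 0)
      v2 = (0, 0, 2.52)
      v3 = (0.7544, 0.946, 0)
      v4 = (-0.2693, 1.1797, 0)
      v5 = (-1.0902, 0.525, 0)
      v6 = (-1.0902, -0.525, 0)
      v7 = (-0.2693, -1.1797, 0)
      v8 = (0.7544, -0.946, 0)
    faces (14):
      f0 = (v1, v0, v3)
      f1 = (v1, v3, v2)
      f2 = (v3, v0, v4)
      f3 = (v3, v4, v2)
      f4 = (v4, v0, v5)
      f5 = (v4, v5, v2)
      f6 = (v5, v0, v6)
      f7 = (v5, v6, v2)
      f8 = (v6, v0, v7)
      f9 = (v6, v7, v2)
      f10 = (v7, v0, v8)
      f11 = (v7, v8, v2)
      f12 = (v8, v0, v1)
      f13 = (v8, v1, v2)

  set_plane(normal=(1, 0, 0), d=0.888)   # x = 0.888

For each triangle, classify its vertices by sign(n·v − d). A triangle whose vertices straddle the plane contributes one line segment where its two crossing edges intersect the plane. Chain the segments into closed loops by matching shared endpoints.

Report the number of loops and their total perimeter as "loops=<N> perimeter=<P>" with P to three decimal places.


Straddling triangles (4 of 14):
  (v1,v0,v3) [+--] → (0.888, 0, 0)–(0.888, 0.668595, 0)  len=0.6686
  (v1,v3,v2) [+--] → (0.888, 0.668595, 0)–(0.888, 0, 0.670612)  len=0.9470
  (v8,v0,v1) [--+] → (0.888, 0, 0)–(0.888, -0.668595, 0)  len=0.6686
  (v8,v1,v2) [-+-] → (0.888, -0.668595, 0)–(0.888, 0, 0.670612)  len=0.9470

Chained into 1 loop(s):
  loop 1: 4 segments, perimeter = 3.2311
Total perimeter = 3.231

loops=1 perimeter=3.231


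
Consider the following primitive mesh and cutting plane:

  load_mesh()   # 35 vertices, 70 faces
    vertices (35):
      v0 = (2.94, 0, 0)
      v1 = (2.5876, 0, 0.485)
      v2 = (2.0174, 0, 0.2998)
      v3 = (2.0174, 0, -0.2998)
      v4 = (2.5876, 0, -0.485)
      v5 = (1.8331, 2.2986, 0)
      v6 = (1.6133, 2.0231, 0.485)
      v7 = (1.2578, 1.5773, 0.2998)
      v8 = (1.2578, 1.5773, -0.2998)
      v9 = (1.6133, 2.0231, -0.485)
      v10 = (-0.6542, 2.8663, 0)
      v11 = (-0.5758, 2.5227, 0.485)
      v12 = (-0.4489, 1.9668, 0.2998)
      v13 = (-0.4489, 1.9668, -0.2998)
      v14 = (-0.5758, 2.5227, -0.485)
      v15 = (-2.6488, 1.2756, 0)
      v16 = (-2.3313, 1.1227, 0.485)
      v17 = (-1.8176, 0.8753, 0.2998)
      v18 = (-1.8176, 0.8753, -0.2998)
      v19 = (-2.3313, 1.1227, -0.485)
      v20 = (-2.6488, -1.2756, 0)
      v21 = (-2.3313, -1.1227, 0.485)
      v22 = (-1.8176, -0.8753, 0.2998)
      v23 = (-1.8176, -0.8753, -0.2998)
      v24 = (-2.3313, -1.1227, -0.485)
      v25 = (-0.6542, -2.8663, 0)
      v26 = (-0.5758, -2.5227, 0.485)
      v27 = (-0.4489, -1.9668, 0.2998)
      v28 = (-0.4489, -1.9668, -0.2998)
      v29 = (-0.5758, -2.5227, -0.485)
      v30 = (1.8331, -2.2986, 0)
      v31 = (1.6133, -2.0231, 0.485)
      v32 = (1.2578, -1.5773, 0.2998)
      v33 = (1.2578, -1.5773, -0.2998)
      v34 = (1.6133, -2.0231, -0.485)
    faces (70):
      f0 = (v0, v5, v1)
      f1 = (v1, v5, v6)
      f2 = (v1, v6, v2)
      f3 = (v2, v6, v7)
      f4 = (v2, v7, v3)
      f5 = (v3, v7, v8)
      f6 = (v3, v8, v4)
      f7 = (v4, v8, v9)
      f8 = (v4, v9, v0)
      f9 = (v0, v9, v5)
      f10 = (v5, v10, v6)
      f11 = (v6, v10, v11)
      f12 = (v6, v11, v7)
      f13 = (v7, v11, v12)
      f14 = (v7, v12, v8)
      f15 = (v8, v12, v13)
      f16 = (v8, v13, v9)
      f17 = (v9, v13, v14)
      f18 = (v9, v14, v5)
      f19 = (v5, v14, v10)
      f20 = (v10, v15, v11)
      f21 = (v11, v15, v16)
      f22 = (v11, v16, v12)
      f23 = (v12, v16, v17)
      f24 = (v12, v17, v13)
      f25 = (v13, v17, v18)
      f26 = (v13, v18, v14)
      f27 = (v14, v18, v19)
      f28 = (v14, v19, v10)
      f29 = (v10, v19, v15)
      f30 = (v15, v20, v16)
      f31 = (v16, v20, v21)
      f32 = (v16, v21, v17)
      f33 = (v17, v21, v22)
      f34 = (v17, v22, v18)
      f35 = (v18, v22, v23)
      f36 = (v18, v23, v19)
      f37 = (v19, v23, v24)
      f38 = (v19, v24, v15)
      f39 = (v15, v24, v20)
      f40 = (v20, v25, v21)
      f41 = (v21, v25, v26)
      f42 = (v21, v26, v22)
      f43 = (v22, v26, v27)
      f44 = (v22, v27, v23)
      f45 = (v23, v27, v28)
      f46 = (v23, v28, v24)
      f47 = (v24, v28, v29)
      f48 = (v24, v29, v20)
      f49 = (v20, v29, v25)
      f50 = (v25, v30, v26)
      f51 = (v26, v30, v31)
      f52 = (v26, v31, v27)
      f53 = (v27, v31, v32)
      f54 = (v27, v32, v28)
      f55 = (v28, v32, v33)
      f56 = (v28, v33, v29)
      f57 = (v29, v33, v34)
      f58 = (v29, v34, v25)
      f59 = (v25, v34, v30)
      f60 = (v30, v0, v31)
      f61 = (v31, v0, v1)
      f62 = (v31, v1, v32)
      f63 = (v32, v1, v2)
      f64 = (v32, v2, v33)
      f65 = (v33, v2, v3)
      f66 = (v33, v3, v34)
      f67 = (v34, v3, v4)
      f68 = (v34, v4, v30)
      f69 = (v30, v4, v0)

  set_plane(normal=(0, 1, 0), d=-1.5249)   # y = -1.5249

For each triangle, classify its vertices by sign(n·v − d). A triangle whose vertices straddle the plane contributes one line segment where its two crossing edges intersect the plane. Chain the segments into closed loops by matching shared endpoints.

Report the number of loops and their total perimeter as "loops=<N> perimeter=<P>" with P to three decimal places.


Straddling triangles (20 of 70):
  (v20,v25,v21) [+-+] → (-2.3362, -1.5249, 0)–(-1.94444, -1.5249, 0.373124)  len=0.5410
  (v21,v25,v26) [+--] → (-1.94444, -1.5249, 0.373124)–(-1.82697, -1.5249, 0.485)  len=0.1622
  (v21,v26,v22) [+-+] → (-1.82697, -1.5249, 0.485)–(-1.32794, -1.5249, 0.372828)  len=0.5115
  (v22,v26,v27) [+--] → (-1.32794, -1.5249, 0.372828)–(-1.00303, -1.5249, 0.2998)  len=0.3330
  (v22,v27,v23) [+-+] → (-1.00303, -1.5249, 0.2998)–(-1.00303, -1.5249, 0.0570485)  len=0.2428
  (v23,v27,v28) [+--] → (-1.00303, -1.5249, 0.0570485)–(-1.00303, -1.5249, -0.2998)  len=0.3568
  (v23,v28,v24) [+-+] → (-1.00303, -1.5249, -0.2998)–(-1.43437, -1.5249, -0.396755)  len=0.4421
  (v24,v28,v29) [+--] → (-1.43437, -1.5249, -0.396755)–(-1.82697, -1.5249, -0.485)  len=0.4024
  (v24,v29,v20) [+-+] → (-1.82697, -1.5249, -0.485)–(-2.2344, -1.5249, -0.0969533)  len=0.5627
  (v20,v29,v25) [+--] → (-2.2344, -1.5249, -0.0969533)–(-2.3362, -1.5249, 0)  len=0.1406
  (v30,v0,v31) [-+-] → (2.20568, -1.5249, 0)–(1.94001, -1.5249, 0.365566)  len=0.4519
  (v31,v0,v1) [-++] → (1.94001, -1.5249, 0.365566)–(1.85323, -1.5249, 0.485)  len=0.1476
  (v31,v1,v32) [-+-] → (1.85323, -1.5249, 0.485)–(1.30198, -1.5249, 0.305953)  len=0.5796
  (v32,v1,v2) [-++] → (1.30198, -1.5249, 0.305953)–(1.28303, -1.5249, 0.2998)  len=0.0199
  (v32,v2,v33) [-+-] → (1.28303, -1.5249, 0.2998)–(1.28303, -1.5249, -0.27988)  len=0.5797
  (v33,v2,v3) [-++] → (1.28303, -1.5249, -0.27988)–(1.28303, -1.5249, -0.2998)  len=0.0199
  (v33,v3,v34) [-+-] → (1.28303, -1.5249, -0.2998)–(1.71281, -1.5249, -0.439393)  len=0.4519
  (v34,v3,v4) [-++] → (1.71281, -1.5249, -0.439393)–(1.85323, -1.5249, -0.485)  len=0.1476
  (v34,v4,v30) [-+-] → (1.85323, -1.5249, -0.485)–(2.08706, -1.5249, -0.163249)  len=0.3977
  (v30,v4,v0) [-++] → (2.08706, -1.5249, -0.163249)–(2.20568, -1.5249, 0)  len=0.2018

Chained into 2 loop(s):
  loop 1: 10 segments, perimeter = 3.6951
  loop 2: 10 segments, perimeter = 2.9977
Total perimeter = 6.693

loops=2 perimeter=6.693


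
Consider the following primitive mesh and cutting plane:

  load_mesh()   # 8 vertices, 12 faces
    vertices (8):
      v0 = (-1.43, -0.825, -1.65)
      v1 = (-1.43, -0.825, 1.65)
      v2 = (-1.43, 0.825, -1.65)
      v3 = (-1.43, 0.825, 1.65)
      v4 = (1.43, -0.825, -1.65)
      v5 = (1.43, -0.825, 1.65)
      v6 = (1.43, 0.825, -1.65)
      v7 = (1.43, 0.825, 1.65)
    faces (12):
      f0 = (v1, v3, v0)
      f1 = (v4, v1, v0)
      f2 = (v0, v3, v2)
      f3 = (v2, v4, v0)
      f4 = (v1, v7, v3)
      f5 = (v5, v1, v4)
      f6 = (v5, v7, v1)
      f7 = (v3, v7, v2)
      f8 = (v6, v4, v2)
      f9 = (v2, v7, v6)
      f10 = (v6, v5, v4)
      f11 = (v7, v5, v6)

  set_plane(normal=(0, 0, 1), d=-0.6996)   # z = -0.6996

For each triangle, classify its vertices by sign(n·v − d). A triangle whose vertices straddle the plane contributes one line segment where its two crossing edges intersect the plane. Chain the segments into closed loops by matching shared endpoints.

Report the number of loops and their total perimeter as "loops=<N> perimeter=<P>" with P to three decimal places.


Straddling triangles (8 of 12):
  (v1,v3,v0) [++-] → (-1.43, -0.3498, -0.6996)–(-1.43, -0.825, -0.6996)  len=0.4752
  (v4,v1,v0) [-+-] → (0.60632, -0.825, -0.6996)–(-1.43, -0.825, -0.6996)  len=2.0363
  (v0,v3,v2) [-+-] → (-1.43, -0.3498, -0.6996)–(-1.43, 0.825, -0.6996)  len=1.1748
  (v5,v1,v4) [++-] → (0.60632, -0.825, -0.6996)–(1.43, -0.825, -0.6996)  len=0.8237
  (v3,v7,v2) [++-] → (-0.60632, 0.825, -0.6996)–(-1.43, 0.825, -0.6996)  len=0.8237
  (v2,v7,v6) [-+-] → (-0.60632, 0.825, -0.6996)–(1.43, 0.825, -0.6996)  len=2.0363
  (v6,v5,v4) [-+-] → (1.43, 0.3498, -0.6996)–(1.43, -0.825, -0.6996)  len=1.1748
  (v7,v5,v6) [++-] → (1.43, 0.3498, -0.6996)–(1.43, 0.825, -0.6996)  len=0.4752

Chained into 1 loop(s):
  loop 1: 8 segments, perimeter = 9.0200
Total perimeter = 9.020

loops=1 perimeter=9.020


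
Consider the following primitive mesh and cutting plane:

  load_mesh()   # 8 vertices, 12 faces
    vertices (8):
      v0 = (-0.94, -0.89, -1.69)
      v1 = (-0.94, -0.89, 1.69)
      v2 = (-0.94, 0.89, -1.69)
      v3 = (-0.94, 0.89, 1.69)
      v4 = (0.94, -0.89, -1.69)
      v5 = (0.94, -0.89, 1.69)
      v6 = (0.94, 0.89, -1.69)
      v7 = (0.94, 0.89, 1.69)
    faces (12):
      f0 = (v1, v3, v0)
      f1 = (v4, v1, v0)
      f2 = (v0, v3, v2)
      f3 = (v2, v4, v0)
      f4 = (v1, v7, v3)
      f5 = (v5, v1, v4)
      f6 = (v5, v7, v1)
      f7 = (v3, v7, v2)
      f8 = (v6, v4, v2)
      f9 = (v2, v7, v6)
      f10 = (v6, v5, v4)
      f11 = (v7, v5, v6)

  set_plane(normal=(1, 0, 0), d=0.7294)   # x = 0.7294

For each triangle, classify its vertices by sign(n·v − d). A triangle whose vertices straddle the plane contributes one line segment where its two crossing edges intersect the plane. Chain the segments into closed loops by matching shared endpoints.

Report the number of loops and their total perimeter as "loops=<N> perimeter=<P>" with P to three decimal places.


loops=1 perimeter=10.320

Straddling triangles (8 of 12):
  (v4,v1,v0) [+--] → (0.7294, -0.89, -1.31137)–(0.7294, -0.89, -1.69)  len=0.3786
  (v2,v4,v0) [-+-] → (0.7294, -0.690602, -1.69)–(0.7294, -0.89, -1.69)  len=0.1994
  (v1,v7,v3) [-+-] → (0.7294, 0.690602, 1.69)–(0.7294, 0.89, 1.69)  len=0.1994
  (v5,v1,v4) [+-+] → (0.7294, -0.89, 1.69)–(0.7294, -0.89, -1.31137)  len=3.0014
  (v5,v7,v1) [++-] → (0.7294, 0.690602, 1.69)–(0.7294, -0.89, 1.69)  len=1.5806
  (v3,v7,v2) [-+-] → (0.7294, 0.89, 1.69)–(0.7294, 0.89, 1.31137)  len=0.3786
  (v6,v4,v2) [++-] → (0.7294, -0.690602, -1.69)–(0.7294, 0.89, -1.69)  len=1.5806
  (v2,v7,v6) [-++] → (0.7294, 0.89, 1.31137)–(0.7294, 0.89, -1.69)  len=3.0014

Chained into 1 loop(s):
  loop 1: 8 segments, perimeter = 10.3200
Total perimeter = 10.320


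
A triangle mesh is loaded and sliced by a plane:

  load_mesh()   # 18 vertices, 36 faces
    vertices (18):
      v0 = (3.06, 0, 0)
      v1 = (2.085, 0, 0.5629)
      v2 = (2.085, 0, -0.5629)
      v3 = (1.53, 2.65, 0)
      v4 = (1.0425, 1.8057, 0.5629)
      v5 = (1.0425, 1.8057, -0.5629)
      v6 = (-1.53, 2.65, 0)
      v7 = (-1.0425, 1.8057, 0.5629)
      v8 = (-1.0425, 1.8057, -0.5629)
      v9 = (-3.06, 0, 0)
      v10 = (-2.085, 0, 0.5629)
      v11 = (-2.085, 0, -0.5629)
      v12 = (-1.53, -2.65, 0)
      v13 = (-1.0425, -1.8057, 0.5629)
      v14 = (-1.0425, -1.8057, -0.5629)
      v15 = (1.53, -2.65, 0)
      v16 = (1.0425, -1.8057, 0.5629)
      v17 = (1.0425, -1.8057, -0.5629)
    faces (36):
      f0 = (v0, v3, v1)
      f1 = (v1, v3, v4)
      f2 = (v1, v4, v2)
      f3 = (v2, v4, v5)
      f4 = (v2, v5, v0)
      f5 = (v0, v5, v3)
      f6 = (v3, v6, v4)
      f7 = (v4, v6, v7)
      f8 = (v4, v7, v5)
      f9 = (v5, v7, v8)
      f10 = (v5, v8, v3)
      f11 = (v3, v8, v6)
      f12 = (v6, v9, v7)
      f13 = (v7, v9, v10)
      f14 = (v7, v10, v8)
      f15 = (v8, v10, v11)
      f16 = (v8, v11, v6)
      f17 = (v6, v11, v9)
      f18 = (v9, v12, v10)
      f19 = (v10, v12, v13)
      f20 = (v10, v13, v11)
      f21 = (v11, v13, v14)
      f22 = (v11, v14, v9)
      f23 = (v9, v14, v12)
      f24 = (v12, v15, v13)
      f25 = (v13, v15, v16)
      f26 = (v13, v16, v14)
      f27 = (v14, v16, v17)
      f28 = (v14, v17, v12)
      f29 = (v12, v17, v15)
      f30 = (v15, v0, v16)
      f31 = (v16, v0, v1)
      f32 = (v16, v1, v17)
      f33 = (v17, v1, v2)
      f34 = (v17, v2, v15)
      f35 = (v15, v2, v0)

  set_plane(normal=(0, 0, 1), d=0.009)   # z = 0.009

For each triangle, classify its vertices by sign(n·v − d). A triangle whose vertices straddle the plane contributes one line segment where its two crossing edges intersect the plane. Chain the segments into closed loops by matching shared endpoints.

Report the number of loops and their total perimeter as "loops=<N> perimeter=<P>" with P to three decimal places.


loops=2 perimeter=30.776

Straddling triangles (24 of 36):
  (v0,v3,v1) [--+] → (1.53887, 2.60763, 0.009)–(3.04441, 0, 0.009)  len=3.0110
  (v1,v3,v4) [+-+] → (1.53887, 2.60763, 0.009)–(1.52221, 2.6365, 0.009)  len=0.0333
  (v1,v4,v2) [++-] → (1.55542, 0.917285, 0.009)–(2.085, 0, 0.009)  len=1.0592
  (v2,v4,v5) [-+-] → (1.55542, 0.917285, 0.009)–(1.0425, 1.8057, 0.009)  len=1.0258
  (v3,v6,v4) [--+] → (-1.48887, 2.6365, 0.009)–(1.52221, 2.6365, 0.009)  len=3.0111
  (v4,v6,v7) [+-+] → (-1.48887, 2.6365, 0.009)–(-1.52221, 2.6365, 0.009)  len=0.0333
  (v4,v7,v5) [++-] → (-0.0166681, 1.8057, 0.009)–(1.0425, 1.8057, 0.009)  len=1.0592
  (v5,v7,v8) [-+-] → (-0.0166681, 1.8057, 0.009)–(-1.0425, 1.8057, 0.009)  len=1.0258
  (v6,v9,v7) [--+] → (-3.02774, 0.0288707, 0.009)–(-1.52221, 2.6365, 0.009)  len=3.0110
  (v7,v9,v10) [+-+] → (-3.02774, 0.0288707, 0.009)–(-3.04441, 0, 0.009)  len=0.0333
  (v7,v10,v8) [++-] → (-1.57208, 0.888415, 0.009)–(-1.0425, 1.8057, 0.009)  len=1.0592
  (v8,v10,v11) [-+-] → (-1.57208, 0.888415, 0.009)–(-2.085, 0, 0.009)  len=1.0258
  (v9,v12,v10) [--+] → (-1.53887, -2.60763, 0.009)–(-3.04441, 0, 0.009)  len=3.0110
  (v10,v12,v13) [+-+] → (-1.53887, -2.60763, 0.009)–(-1.52221, -2.6365, 0.009)  len=0.0333
  (v10,v13,v11) [++-] → (-1.55542, -0.917285, 0.009)–(-2.085, 0, 0.009)  len=1.0592
  (v11,v13,v14) [-+-] → (-1.55542, -0.917285, 0.009)–(-1.0425, -1.8057, 0.009)  len=1.0258
  (v12,v15,v13) [--+] → (1.48887, -2.6365, 0.009)–(-1.52221, -2.6365, 0.009)  len=3.0111
  (v13,v15,v16) [+-+] → (1.48887, -2.6365, 0.009)–(1.52221, -2.6365, 0.009)  len=0.0333
  (v13,v16,v14) [++-] → (0.0166681, -1.8057, 0.009)–(-1.0425, -1.8057, 0.009)  len=1.0592
  (v14,v16,v17) [-+-] → (0.0166681, -1.8057, 0.009)–(1.0425, -1.8057, 0.009)  len=1.0258
  (v15,v0,v16) [--+] → (3.02774, -0.0288707, 0.009)–(1.52221, -2.6365, 0.009)  len=3.0110
  (v16,v0,v1) [+-+] → (3.02774, -0.0288707, 0.009)–(3.04441, 0, 0.009)  len=0.0333
  (v16,v1,v17) [++-] → (1.57208, -0.888415, 0.009)–(1.0425, -1.8057, 0.009)  len=1.0592
  (v17,v1,v2) [-+-] → (1.57208, -0.888415, 0.009)–(2.085, 0, 0.009)  len=1.0258

Chained into 2 loop(s):
  loop 1: 12 segments, perimeter = 18.2663
  loop 2: 12 segments, perimeter = 12.5101
Total perimeter = 30.776


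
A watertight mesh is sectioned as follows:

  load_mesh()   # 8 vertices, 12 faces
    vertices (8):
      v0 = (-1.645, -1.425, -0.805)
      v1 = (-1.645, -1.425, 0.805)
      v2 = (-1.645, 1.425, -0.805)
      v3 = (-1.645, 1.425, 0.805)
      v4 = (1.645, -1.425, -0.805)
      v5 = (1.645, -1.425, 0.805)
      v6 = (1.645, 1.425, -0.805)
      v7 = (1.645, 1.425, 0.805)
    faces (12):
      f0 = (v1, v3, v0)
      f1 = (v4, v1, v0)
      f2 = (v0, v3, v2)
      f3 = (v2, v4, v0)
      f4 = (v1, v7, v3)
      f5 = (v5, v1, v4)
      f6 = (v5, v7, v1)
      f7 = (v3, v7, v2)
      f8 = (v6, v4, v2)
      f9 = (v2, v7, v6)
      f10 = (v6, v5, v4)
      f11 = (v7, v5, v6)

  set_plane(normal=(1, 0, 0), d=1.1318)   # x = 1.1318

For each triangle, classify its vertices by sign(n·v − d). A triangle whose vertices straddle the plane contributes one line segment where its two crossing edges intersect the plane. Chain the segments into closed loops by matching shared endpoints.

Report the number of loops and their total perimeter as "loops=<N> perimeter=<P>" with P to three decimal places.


loops=1 perimeter=8.920

Straddling triangles (8 of 12):
  (v4,v1,v0) [+--] → (1.1318, -1.425, -0.55386)–(1.1318, -1.425, -0.805)  len=0.2511
  (v2,v4,v0) [-+-] → (1.1318, -0.980435, -0.805)–(1.1318, -1.425, -0.805)  len=0.4446
  (v1,v7,v3) [-+-] → (1.1318, 0.980435, 0.805)–(1.1318, 1.425, 0.805)  len=0.4446
  (v5,v1,v4) [+-+] → (1.1318, -1.425, 0.805)–(1.1318, -1.425, -0.55386)  len=1.3589
  (v5,v7,v1) [++-] → (1.1318, 0.980435, 0.805)–(1.1318, -1.425, 0.805)  len=2.4054
  (v3,v7,v2) [-+-] → (1.1318, 1.425, 0.805)–(1.1318, 1.425, 0.55386)  len=0.2511
  (v6,v4,v2) [++-] → (1.1318, -0.980435, -0.805)–(1.1318, 1.425, -0.805)  len=2.4054
  (v2,v7,v6) [-++] → (1.1318, 1.425, 0.55386)–(1.1318, 1.425, -0.805)  len=1.3589

Chained into 1 loop(s):
  loop 1: 8 segments, perimeter = 8.9200
Total perimeter = 8.920


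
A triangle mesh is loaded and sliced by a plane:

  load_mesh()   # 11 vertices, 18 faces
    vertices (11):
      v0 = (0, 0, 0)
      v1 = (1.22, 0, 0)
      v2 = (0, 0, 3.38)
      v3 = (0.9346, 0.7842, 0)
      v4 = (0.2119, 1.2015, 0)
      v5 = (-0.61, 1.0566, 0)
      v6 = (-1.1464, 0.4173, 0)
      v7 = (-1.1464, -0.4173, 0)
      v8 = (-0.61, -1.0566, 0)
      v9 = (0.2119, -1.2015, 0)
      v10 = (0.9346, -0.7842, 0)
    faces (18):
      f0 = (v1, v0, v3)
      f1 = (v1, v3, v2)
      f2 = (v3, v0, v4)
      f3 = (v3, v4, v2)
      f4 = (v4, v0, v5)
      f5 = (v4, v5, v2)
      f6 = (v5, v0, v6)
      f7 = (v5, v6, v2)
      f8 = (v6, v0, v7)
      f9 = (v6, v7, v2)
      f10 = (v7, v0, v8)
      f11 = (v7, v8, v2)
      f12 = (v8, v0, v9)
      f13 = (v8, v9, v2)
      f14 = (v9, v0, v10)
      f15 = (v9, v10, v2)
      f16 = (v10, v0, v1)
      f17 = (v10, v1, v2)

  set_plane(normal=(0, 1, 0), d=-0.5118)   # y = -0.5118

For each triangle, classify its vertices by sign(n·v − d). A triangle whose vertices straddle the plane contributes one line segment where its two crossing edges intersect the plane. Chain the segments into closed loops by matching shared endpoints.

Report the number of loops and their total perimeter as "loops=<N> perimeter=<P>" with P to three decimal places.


loops=1 perimeter=6.614

Straddling triangles (8 of 18):
  (v7,v0,v8) [++-] → (-0.295474, -0.5118, 0)–(-1.06711, -0.5118, 0)  len=0.7716
  (v7,v8,v2) [+-+] → (-1.06711, -0.5118, 0)–(-0.295474, -0.5118, 1.74278)  len=1.9060
  (v8,v0,v9) [-+-] → (-0.295474, -0.5118, 0)–(0.0902625, -0.5118, 0)  len=0.3857
  (v8,v9,v2) [--+] → (0.0902625, -0.5118, 1.94023)–(-0.295474, -0.5118, 1.74278)  len=0.4333
  (v9,v0,v10) [-+-] → (0.0902625, -0.5118, 0)–(0.609957, -0.5118, 0)  len=0.5197
  (v9,v10,v2) [--+] → (0.609957, -0.5118, 1.17408)–(0.0902625, -0.5118, 1.94023)  len=0.9258
  (v10,v0,v1) [-++] → (0.609957, -0.5118, 0)–(1.03374, -0.5118, 0)  len=0.4238
  (v10,v1,v2) [-++] → (1.03374, -0.5118, 0)–(0.609957, -0.5118, 1.17408)  len=1.2482

Chained into 1 loop(s):
  loop 1: 8 segments, perimeter = 6.6141
Total perimeter = 6.614
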